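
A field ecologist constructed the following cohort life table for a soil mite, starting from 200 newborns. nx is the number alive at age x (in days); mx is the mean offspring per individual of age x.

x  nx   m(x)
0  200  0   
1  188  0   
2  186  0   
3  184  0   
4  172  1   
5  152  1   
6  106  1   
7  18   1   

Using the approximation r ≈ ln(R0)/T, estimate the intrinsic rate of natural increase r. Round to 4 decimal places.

0.1635

lx = nx/n0 = nx/200: 1, 0.94, 0.93, 0.92, 0.86, 0.76, 0.53, 0.09
R0 = Σ lx·mx = 0 + 0 + 0 + 0 + 0.86 + 0.76 + 0.53 + 0.09 = 2.24
Σ x·lx·mx = 11.05; T = 11.05/2.24 = 4.93304…
r ≈ ln(R0)/T = ln(2.24)/4.93304… = 0.163485… → 0.1635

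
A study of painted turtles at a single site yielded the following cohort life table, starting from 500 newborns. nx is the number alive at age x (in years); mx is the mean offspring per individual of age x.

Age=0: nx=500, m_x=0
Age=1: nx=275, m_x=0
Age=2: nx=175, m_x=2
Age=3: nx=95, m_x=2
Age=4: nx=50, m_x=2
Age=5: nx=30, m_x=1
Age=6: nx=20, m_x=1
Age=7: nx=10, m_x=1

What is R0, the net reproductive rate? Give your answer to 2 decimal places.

lx = nx/n0 = nx/500: 1, 0.55, 0.35, 0.19, 0.1, 0.06, 0.04, 0.02
lx·mx by age: 0, 0, 0.7, 0.38, 0.2, 0.06, 0.04, 0.02
R0 = Σ lx·mx = 1.4 → 1.40

1.40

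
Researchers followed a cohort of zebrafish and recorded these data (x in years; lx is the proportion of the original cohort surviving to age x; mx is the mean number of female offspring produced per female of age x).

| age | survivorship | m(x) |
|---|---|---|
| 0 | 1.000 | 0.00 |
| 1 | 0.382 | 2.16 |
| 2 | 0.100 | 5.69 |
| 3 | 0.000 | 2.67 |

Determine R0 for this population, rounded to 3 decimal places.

lx·mx by age: 0, 0.82512, 0.569, 0
R0 = Σ lx·mx = 1.39412 → 1.394

1.394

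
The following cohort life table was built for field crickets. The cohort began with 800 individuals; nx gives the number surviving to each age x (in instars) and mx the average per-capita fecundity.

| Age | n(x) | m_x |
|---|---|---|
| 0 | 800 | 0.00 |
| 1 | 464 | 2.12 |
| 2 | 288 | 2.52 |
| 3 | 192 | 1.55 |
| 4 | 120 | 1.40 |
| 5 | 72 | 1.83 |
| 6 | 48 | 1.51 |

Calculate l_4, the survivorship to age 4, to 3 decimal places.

0.150

l_4 = n_4/n_0 = 120/800 = 0.15 → 0.150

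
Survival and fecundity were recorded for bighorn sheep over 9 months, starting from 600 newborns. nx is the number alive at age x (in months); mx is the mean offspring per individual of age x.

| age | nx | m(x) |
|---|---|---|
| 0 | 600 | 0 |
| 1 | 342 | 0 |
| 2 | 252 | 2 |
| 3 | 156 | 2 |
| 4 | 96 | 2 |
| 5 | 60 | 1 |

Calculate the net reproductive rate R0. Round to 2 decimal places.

lx = nx/n0 = nx/600: 1, 0.57, 0.42, 0.26, 0.16, 0.1
lx·mx by age: 0, 0, 0.84, 0.52, 0.32, 0.1
R0 = Σ lx·mx = 1.78 → 1.78

1.78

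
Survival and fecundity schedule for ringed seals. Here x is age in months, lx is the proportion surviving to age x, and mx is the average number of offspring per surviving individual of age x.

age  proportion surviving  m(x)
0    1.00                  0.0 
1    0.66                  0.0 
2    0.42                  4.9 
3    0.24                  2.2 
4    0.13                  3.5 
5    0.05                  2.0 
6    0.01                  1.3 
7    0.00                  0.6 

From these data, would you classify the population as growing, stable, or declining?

growing

R0 = Σ lx·mx = 0 + 0 + 2.058 + 0.528 + 0.455 + 0.1 + 0.013 + 0 = 3.154
R0 > 1, so the population is growing.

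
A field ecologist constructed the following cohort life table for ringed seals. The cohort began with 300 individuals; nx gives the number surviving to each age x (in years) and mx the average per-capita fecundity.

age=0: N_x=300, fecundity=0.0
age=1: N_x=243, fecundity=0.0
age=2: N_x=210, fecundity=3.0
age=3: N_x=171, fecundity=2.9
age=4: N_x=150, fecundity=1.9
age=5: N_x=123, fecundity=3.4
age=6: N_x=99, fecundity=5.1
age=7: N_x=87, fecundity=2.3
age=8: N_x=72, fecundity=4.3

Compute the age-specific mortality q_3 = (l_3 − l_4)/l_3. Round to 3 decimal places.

0.123

lx = nx/n0 = nx/300: 1, 0.81, 0.7, 0.57, 0.5, 0.41, 0.33, 0.29, 0.24
q_3 = (l_3 − l_4) / l_3 = (0.57 − 0.5) / 0.57
     = 0.07 / 0.57 = 0.122807… → 0.123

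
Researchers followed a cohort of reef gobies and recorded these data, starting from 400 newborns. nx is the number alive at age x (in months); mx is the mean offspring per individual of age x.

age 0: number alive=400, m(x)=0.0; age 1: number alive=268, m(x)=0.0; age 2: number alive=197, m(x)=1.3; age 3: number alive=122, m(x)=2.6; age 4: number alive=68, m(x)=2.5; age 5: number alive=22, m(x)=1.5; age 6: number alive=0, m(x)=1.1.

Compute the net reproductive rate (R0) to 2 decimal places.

1.94

lx = nx/n0 = nx/400: 1, 0.67, 0.4925, 0.305, 0.17, 0.055, 0
lx·mx by age: 0, 0, 0.64025, 0.793, 0.425, 0.0825, 0
R0 = Σ lx·mx = 1.94075 → 1.94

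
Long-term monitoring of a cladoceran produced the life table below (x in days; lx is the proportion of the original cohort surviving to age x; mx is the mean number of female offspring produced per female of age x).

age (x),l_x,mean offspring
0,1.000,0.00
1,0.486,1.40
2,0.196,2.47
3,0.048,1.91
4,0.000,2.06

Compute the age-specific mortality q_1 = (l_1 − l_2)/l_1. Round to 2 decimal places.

0.60

q_1 = (l_1 − l_2) / l_1 = (0.486 − 0.196) / 0.486
     = 0.29 / 0.486 = 0.596708… → 0.60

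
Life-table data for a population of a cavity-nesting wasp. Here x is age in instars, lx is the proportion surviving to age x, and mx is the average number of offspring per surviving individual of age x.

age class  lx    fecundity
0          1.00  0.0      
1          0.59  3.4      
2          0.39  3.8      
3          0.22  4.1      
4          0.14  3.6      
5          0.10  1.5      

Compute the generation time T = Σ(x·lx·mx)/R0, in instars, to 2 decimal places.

2.07

lx·mx: 0, 2.006, 1.482, 0.902, 0.504, 0.15 → R0 = 5.044
x·lx·mx: 0, 2.006, 2.964, 2.706, 2.016, 0.75 → Σ = 10.442
T = 10.442 / 5.044 = 2.070182… → 2.07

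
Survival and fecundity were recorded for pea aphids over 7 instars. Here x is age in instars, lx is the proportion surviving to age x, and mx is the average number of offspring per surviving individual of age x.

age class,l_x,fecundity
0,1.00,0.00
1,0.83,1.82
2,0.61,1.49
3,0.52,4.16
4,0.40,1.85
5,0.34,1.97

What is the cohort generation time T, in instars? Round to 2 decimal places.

2.69

lx·mx: 0, 1.5106, 0.9089, 2.1632, 0.74, 0.6698 → R0 = 5.9925
x·lx·mx: 0, 1.5106, 1.8178, 6.4896, 2.96, 3.349 → Σ = 16.127
T = 16.127 / 5.9925 = 2.691197… → 2.69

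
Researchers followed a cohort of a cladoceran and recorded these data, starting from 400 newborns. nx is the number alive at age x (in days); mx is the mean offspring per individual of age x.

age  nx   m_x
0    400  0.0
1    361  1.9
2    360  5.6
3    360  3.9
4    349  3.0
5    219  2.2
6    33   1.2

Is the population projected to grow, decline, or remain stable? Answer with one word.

growing

lx = nx/n0 = nx/400: 1, 0.9025, 0.9, 0.9, 0.8725, 0.5475, 0.0825
R0 = Σ lx·mx = 0 + 1.71475 + 5.04 + 3.51 + 2.6175 + 1.2045 + 0.099 = 14.18575
R0 > 1, so the population is growing.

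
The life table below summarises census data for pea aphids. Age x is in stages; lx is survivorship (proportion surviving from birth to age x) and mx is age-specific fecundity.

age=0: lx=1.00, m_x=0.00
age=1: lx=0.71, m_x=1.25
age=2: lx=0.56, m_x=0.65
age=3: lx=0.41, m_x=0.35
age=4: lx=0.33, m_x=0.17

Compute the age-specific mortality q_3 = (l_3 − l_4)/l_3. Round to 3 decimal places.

q_3 = (l_3 − l_4) / l_3 = (0.41 − 0.33) / 0.41
     = 0.08 / 0.41 = 0.195122… → 0.195

0.195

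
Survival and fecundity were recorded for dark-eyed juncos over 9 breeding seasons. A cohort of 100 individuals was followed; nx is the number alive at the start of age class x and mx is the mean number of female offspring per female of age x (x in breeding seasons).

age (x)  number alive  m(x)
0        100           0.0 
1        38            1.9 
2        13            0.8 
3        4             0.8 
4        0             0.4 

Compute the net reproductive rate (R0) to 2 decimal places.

0.86

lx = nx/n0 = nx/100: 1, 0.38, 0.13, 0.04, 0
lx·mx by age: 0, 0.722, 0.104, 0.032, 0
R0 = Σ lx·mx = 0.858 → 0.86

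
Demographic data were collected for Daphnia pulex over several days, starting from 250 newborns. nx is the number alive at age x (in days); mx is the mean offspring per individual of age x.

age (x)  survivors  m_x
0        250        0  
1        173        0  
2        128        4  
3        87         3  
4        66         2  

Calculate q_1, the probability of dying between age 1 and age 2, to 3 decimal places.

lx = nx/n0 = nx/250: 1, 0.692, 0.512, 0.348, 0.264
q_1 = (l_1 − l_2) / l_1 = (0.692 − 0.512) / 0.692
     = 0.18 / 0.692 = 0.260116… → 0.260

0.260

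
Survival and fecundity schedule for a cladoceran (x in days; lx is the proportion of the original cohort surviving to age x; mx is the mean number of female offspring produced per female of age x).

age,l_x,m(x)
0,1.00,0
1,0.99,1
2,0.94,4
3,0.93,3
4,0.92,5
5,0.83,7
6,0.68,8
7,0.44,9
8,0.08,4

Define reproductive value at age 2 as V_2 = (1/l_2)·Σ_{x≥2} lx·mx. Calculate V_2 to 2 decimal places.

28.38

lx·mx for x ≥ 2: 3.76, 2.79, 4.6, 5.81, 5.44, 3.96, 0.32 → sum = 26.68
V_2 = 26.68 / l_2 = 26.68 / 0.94 = 28.382979… → 28.38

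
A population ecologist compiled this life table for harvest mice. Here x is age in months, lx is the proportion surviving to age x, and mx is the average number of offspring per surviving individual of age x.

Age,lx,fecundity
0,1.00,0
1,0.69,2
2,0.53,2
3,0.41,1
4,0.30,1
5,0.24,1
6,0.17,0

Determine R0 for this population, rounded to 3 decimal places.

lx·mx by age: 0, 1.38, 1.06, 0.41, 0.3, 0.24, 0
R0 = Σ lx·mx = 3.39 → 3.390

3.390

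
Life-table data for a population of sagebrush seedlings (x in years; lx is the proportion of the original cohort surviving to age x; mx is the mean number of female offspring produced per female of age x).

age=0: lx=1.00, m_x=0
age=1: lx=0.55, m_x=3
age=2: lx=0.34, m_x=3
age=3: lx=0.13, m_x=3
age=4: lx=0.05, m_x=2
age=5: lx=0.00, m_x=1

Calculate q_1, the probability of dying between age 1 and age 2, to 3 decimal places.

0.382

q_1 = (l_1 − l_2) / l_1 = (0.55 − 0.34) / 0.55
     = 0.21 / 0.55 = 0.381818… → 0.382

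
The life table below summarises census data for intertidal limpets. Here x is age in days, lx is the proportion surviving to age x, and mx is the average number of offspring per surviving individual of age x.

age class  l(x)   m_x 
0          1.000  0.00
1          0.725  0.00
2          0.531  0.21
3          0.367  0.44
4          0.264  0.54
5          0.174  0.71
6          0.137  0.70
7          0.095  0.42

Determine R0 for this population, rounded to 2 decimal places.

lx·mx by age: 0, 0, 0.11151, 0.16148, 0.14256, 0.12354, 0.0959, 0.0399
R0 = Σ lx·mx = 0.67489 → 0.67

0.67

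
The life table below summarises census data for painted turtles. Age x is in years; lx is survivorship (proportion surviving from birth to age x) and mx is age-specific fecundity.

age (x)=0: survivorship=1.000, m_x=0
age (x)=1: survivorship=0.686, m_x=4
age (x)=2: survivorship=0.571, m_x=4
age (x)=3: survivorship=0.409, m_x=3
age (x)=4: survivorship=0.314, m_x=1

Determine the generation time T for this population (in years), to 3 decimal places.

1.865

lx·mx: 0, 2.744, 2.284, 1.227, 0.314 → R0 = 6.569
x·lx·mx: 0, 2.744, 4.568, 3.681, 1.256 → Σ = 12.249
T = 12.249 / 6.569 = 1.864667… → 1.865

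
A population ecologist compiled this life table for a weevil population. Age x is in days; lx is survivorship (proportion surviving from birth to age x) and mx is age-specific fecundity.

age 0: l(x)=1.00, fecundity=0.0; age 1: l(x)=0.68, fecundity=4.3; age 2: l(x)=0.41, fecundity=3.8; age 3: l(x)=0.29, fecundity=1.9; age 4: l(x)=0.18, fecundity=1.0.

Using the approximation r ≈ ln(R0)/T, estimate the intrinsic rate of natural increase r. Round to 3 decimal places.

R0 = Σ lx·mx = 0 + 2.924 + 1.558 + 0.551 + 0.18 = 5.213
Σ x·lx·mx = 8.413; T = 8.413/5.213 = 1.61385…
r ≈ ln(R0)/T = ln(5.213)/1.61385… = 1.02312… → 1.023

1.023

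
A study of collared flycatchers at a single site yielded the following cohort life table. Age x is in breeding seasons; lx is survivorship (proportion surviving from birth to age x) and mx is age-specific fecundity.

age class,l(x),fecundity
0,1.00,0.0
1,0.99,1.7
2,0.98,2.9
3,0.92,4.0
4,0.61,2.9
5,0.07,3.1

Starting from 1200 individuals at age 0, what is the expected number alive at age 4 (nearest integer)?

Expected survivors = N0 · l_4 = 1200 × 0.61 = 732 → 732

732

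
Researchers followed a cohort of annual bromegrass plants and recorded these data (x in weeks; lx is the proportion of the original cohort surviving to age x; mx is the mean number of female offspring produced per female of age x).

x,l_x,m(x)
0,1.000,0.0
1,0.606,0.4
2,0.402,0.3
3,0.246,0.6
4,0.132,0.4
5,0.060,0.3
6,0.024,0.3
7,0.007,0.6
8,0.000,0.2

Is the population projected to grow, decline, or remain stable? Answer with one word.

declining

R0 = Σ lx·mx = 0 + 0.2424 + 0.1206 + 0.1476 + 0.0528 + 0.018 + 0.0072 + 0.0042 + 0 = 0.5928
R0 < 1, so the population is declining.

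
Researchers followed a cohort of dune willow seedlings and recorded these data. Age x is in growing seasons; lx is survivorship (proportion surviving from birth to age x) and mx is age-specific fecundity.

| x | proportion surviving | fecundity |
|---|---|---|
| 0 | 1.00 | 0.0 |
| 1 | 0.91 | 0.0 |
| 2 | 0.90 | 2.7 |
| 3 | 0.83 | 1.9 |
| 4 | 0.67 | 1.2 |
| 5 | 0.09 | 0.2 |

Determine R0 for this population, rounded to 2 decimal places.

lx·mx by age: 0, 0, 2.43, 1.577, 0.804, 0.018
R0 = Σ lx·mx = 4.829 → 4.83

4.83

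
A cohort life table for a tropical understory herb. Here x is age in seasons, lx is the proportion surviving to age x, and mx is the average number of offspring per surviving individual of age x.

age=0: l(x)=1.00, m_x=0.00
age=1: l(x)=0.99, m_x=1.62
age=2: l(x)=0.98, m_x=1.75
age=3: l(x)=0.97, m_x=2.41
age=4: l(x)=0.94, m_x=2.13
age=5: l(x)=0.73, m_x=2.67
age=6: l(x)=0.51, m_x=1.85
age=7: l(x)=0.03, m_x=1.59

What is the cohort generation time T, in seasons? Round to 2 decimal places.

lx·mx: 0, 1.6038, 1.715, 2.3377, 2.0022, 1.9491, 0.9435, 0.0477 → R0 = 10.599
x·lx·mx: 0, 1.6038, 3.43, 7.0131, 8.0088, 9.7455, 5.661, 0.3339 → Σ = 35.7961
T = 35.7961 / 10.599 = 3.377309… → 3.38

3.38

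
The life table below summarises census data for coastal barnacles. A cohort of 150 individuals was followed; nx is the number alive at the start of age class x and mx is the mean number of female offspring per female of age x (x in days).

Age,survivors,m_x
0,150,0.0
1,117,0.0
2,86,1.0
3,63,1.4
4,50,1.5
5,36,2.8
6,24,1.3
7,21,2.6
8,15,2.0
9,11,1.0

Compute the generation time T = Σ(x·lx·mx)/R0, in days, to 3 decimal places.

lx = nx/n0 = nx/150: 1, 0.78, 0.57333…, 0.42, 0.33333…, 0.24, 0.16, 0.14, 0.1, 0.07333…
lx·mx: 0, 0, 0.573333…, 0.588, 0.5…, 0.672, 0.208, 0.364, 0.2, 0.073333… → R0 = 3.178667…
x·lx·mx: 0, 0, 1.146667…, 1.764, 2…, 3.36, 1.248, 2.548, 1.6, 0.66… → Σ = 14.326667…
T = 14.326667… / 3.178667… = 4.507131… → 4.507

4.507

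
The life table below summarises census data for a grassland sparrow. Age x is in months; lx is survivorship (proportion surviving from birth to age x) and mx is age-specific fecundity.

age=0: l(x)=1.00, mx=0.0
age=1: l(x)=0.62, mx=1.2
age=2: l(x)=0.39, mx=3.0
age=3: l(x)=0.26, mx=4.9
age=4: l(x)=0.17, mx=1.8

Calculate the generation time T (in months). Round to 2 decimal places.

lx·mx: 0, 0.744, 1.17, 1.274, 0.306 → R0 = 3.494
x·lx·mx: 0, 0.744, 2.34, 3.822, 1.224 → Σ = 8.13
T = 8.13 / 3.494 = 2.326846… → 2.33

2.33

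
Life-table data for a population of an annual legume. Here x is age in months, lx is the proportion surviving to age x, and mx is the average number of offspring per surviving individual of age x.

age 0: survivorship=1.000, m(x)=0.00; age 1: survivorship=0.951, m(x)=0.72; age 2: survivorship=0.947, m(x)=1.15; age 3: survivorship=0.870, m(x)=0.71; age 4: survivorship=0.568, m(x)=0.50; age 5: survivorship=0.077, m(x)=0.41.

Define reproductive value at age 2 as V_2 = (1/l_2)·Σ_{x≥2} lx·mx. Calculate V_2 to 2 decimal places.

lx·mx for x ≥ 2: 1.08905, 0.6177, 0.284, 0.03157 → sum = 2.02232
V_2 = 2.02232 / l_2 = 2.02232 / 0.947 = 2.135502… → 2.14

2.14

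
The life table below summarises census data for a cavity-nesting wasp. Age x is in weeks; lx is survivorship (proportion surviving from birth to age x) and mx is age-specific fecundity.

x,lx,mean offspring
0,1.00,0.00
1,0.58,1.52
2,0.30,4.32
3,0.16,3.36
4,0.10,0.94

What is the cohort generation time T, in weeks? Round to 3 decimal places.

lx·mx: 0, 0.8816, 1.296, 0.5376, 0.094 → R0 = 2.8092
x·lx·mx: 0, 0.8816, 2.592, 1.6128, 0.376 → Σ = 5.4624
T = 5.4624 / 2.8092 = 1.944468… → 1.944

1.944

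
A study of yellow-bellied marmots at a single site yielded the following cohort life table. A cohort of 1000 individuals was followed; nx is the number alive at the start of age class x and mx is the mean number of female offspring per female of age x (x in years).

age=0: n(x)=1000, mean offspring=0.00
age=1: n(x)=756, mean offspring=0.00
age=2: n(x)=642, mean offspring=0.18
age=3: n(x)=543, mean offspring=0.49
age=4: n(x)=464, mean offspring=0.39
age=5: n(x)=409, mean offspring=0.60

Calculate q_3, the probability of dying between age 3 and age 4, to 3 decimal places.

0.145

lx = nx/n0 = nx/1000: 1, 0.756, 0.642, 0.543, 0.464, 0.409
q_3 = (l_3 − l_4) / l_3 = (0.543 − 0.464) / 0.543
     = 0.079 / 0.543 = 0.145488… → 0.145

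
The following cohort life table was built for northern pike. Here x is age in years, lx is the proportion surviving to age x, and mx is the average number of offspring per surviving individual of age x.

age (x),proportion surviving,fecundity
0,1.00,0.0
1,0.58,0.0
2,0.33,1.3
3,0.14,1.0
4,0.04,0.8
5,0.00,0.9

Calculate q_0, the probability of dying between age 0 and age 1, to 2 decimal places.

q_0 = (l_0 − l_1) / l_0 = (1 − 0.58) / 1
     = 0.42 / 1 = 0.42 → 0.42

0.42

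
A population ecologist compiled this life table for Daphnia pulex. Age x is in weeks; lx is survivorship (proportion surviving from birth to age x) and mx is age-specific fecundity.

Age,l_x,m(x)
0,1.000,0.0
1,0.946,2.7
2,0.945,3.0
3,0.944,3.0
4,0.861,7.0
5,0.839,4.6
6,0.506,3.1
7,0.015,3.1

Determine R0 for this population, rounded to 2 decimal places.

lx·mx by age: 0, 2.5542, 2.835, 2.832, 6.027, 3.8594, 1.5686, 0.0465
R0 = Σ lx·mx = 19.7227 → 19.72

19.72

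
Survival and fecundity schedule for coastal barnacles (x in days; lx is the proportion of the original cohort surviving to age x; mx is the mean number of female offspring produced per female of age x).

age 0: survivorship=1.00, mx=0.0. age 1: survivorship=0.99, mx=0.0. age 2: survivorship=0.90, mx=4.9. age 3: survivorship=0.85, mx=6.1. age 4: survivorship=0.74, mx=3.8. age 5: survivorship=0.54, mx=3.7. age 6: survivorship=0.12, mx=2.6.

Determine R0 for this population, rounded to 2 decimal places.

14.72

lx·mx by age: 0, 0, 4.41, 5.185, 2.812, 1.998, 0.312
R0 = Σ lx·mx = 14.717 → 14.72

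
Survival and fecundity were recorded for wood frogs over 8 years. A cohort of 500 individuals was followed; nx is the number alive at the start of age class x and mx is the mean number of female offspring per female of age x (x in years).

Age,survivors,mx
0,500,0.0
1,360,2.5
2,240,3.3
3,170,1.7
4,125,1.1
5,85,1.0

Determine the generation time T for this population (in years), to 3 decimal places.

1.963

lx = nx/n0 = nx/500: 1, 0.72, 0.48, 0.34, 0.25, 0.17
lx·mx: 0, 1.8, 1.584, 0.578, 0.275, 0.17 → R0 = 4.407
x·lx·mx: 0, 1.8, 3.168, 1.734, 1.1, 0.85 → Σ = 8.652
T = 8.652 / 4.407 = 1.96324… → 1.963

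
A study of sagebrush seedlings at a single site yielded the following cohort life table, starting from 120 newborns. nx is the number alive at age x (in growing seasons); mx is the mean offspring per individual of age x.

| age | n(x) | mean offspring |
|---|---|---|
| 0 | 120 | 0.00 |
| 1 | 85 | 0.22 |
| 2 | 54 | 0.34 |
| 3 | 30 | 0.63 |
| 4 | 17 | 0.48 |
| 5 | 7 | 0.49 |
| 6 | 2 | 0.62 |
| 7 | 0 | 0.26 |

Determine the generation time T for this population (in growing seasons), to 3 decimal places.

lx = nx/n0 = nx/120: 1, 0.70833…, 0.45, 0.25, 0.14167…, 0.05833…, 0.01667…, 0
lx·mx: 0, 0.155833…, 0.153, 0.1575, 0.068…, 0.028583…, 0.010333…, 0 → R0 = 0.57325…
x·lx·mx: 0, 0.155833…, 0.306, 0.4725, 0.272…, 0.142917…, 0.062…, 0 → Σ = 1.41125…
T = 1.41125… / 0.57325… = 2.46184… → 2.462

2.462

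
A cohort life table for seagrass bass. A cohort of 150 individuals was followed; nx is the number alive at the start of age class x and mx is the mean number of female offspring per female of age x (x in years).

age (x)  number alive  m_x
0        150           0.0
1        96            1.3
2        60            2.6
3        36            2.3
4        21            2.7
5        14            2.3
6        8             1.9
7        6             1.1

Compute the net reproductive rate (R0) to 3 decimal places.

3.162

lx = nx/n0 = nx/150: 1, 0.64, 0.4, 0.24, 0.14, 0.09333…, 0.05333…, 0.04
lx·mx by age: 0, 0.832, 1.04, 0.552, 0.378, 0.214667…, 0.101333…, 0.044
R0 = Σ lx·mx = 3.162… → 3.162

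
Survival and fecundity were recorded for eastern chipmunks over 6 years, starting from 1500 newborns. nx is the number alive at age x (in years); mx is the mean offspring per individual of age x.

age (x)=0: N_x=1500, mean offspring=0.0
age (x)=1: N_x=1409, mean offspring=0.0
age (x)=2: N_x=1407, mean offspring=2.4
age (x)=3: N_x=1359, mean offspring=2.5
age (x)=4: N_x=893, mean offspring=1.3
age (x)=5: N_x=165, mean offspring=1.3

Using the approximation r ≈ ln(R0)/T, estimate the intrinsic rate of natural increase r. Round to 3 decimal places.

lx = nx/n0 = nx/1500: 1, 0.93933…, 0.938, 0.906, 0.59533…, 0.11
R0 = Σ lx·mx = 0 + 0 + 2.2512 + 2.265 + 0.77393… + 0.143 = 5.433133…
Σ x·lx·mx = 15.108133…; T = 15.108133…/5.433133… = 2.78074…
r ≈ ln(R0)/T = ln(5.433133…)/2.78074… = 0.60866… → 0.609

0.609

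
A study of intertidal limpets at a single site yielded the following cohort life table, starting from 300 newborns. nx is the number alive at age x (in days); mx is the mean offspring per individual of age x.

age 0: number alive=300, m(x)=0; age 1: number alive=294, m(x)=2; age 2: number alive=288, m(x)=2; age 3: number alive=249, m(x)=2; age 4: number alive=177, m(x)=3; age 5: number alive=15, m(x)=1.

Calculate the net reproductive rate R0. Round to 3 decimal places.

7.360

lx = nx/n0 = nx/300: 1, 0.98, 0.96, 0.83, 0.59, 0.05
lx·mx by age: 0, 1.96, 1.92, 1.66, 1.77, 0.05
R0 = Σ lx·mx = 7.36 → 7.360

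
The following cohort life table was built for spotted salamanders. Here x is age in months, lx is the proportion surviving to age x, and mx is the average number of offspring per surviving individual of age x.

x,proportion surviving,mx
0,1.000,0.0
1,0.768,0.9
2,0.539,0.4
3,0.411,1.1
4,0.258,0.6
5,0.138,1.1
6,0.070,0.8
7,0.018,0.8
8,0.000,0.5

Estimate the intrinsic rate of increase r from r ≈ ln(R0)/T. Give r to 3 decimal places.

0.223

R0 = Σ lx·mx = 0 + 0.6912 + 0.2156 + 0.4521 + 0.1548 + 0.1518 + 0.056 + 0.0144 + 0 = 1.7359
Σ x·lx·mx = 4.2937; T = 4.2937/1.7359 = 2.47347…
r ≈ ln(R0)/T = ln(1.7359)/2.47347… = 0.22298… → 0.223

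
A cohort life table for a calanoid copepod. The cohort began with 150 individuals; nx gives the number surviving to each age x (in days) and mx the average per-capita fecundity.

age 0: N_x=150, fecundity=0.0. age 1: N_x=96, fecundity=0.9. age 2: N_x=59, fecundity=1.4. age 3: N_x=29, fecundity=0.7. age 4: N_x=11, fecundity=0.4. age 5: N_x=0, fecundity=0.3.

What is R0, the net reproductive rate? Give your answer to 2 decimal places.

lx = nx/n0 = nx/150: 1, 0.64, 0.39333…, 0.19333…, 0.07333…, 0
lx·mx by age: 0, 0.576, 0.550667…, 0.135333…, 0.029333…, 0
R0 = Σ lx·mx = 1.291333… → 1.29

1.29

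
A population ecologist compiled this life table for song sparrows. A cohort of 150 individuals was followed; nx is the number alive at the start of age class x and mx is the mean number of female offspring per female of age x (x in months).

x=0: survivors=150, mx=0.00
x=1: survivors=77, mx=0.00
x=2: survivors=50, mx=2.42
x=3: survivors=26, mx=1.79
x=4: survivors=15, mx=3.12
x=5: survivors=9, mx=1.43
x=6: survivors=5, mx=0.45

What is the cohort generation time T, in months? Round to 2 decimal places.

lx = nx/n0 = nx/150: 1, 0.51333…, 0.33333…, 0.17333…, 0.1, 0.06, 0.03333…
lx·mx: 0, 0, 0.806667…, 0.310267…, 0.312, 0.0858, 0.015… → R0 = 1.529733…
x·lx·mx: 0, 0, 1.613333…, 0.9308…, 1.248, 0.429, 0.09… → Σ = 4.311133…
T = 4.311133… / 1.529733… = 2.818225… → 2.82

2.82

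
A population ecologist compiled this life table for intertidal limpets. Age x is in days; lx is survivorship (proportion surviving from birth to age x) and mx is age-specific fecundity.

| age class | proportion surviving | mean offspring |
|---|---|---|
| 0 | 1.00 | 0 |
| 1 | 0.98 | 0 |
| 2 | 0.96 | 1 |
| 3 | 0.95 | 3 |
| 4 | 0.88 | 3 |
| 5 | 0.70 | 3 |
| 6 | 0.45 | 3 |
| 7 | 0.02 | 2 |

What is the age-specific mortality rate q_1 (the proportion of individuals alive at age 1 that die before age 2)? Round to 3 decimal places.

q_1 = (l_1 − l_2) / l_1 = (0.98 − 0.96) / 0.98
     = 0.02 / 0.98 = 0.020408… → 0.020

0.020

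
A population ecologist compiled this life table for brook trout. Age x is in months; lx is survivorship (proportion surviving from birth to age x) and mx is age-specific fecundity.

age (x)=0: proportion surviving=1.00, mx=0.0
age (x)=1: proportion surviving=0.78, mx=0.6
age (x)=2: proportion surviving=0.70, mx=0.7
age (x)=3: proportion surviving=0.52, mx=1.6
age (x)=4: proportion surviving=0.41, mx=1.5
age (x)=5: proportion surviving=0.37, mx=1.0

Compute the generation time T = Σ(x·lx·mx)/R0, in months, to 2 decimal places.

2.97

lx·mx: 0, 0.468, 0.49, 0.832, 0.615, 0.37 → R0 = 2.775
x·lx·mx: 0, 0.468, 0.98, 2.496, 2.46, 1.85 → Σ = 8.254
T = 8.254 / 2.775 = 2.974414… → 2.97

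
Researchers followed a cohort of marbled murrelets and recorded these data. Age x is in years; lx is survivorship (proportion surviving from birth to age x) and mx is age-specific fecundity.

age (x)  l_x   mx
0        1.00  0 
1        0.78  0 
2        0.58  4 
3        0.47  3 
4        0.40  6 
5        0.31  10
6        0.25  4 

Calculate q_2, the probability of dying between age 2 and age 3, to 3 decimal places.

0.190

q_2 = (l_2 − l_3) / l_2 = (0.58 − 0.47) / 0.58
     = 0.11 / 0.58 = 0.189655… → 0.190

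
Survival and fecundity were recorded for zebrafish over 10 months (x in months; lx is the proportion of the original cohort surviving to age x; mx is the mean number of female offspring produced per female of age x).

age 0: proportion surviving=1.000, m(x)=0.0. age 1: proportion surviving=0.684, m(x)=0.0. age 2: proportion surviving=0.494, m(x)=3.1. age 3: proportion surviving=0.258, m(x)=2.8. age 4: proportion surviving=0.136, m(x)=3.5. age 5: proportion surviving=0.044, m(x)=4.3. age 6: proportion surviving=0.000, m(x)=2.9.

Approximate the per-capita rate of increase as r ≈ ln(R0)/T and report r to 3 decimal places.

0.387

R0 = Σ lx·mx = 0 + 0 + 1.5314 + 0.7224 + 0.476 + 0.1892 + 0 = 2.919
Σ x·lx·mx = 8.08; T = 8.08/2.919 = 2.76807…
r ≈ ln(R0)/T = ln(2.919)/2.76807… = 0.387… → 0.387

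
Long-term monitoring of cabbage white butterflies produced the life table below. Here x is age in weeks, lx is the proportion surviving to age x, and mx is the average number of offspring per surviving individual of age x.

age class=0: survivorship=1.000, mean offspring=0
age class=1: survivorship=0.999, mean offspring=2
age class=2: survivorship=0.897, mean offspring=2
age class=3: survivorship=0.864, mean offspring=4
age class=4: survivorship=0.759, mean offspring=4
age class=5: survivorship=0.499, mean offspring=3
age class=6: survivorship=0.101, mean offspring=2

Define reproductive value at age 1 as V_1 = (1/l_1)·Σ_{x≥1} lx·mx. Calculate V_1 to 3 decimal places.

lx·mx for x ≥ 1: 1.998, 1.794, 3.456, 3.036, 1.497, 0.202 → sum = 11.983
V_1 = 11.983 / l_1 = 11.983 / 0.999 = 11.994995… → 11.995

11.995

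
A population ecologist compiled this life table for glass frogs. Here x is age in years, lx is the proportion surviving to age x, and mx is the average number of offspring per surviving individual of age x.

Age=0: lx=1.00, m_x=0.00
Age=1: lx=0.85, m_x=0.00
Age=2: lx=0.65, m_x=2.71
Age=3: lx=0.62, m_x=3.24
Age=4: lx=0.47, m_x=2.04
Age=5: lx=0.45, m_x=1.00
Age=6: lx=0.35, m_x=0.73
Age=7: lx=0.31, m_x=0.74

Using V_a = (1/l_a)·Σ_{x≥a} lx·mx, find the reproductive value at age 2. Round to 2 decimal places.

lx·mx for x ≥ 2: 1.7615, 2.0088, 0.9588, 0.45, 0.2555, 0.2294 → sum = 5.664
V_2 = 5.664 / l_2 = 5.664 / 0.65 = 8.713846… → 8.71

8.71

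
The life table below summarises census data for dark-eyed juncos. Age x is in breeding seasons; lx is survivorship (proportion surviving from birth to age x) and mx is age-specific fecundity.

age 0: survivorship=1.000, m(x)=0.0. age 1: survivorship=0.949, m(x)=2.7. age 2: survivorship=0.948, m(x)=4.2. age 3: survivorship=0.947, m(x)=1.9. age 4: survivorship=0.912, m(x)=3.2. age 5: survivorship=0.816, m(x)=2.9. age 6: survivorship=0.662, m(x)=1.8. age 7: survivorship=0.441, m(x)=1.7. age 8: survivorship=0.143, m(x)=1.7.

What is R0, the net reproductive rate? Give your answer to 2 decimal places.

lx·mx by age: 0, 2.5623, 3.9816, 1.7993, 2.9184, 2.3664, 1.1916, 0.7497, 0.2431
R0 = Σ lx·mx = 15.8124 → 15.81

15.81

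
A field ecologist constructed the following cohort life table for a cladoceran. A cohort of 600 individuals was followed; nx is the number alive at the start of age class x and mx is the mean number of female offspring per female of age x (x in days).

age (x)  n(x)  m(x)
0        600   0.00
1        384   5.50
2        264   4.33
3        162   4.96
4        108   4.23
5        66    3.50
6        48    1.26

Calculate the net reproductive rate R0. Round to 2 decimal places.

lx = nx/n0 = nx/600: 1, 0.64, 0.44, 0.27, 0.18, 0.11, 0.08
lx·mx by age: 0, 3.52, 1.9052, 1.3392, 0.7614, 0.385, 0.1008
R0 = Σ lx·mx = 8.0116 → 8.01

8.01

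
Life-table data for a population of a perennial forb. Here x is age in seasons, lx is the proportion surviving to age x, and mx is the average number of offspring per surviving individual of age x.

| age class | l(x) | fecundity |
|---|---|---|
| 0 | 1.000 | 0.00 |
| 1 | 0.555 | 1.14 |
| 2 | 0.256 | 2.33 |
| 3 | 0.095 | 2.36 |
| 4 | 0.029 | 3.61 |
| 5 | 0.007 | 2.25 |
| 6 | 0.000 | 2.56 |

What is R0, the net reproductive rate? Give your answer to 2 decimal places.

lx·mx by age: 0, 0.6327, 0.59648, 0.2242, 0.10469, 0.01575, 0
R0 = Σ lx·mx = 1.57382 → 1.57

1.57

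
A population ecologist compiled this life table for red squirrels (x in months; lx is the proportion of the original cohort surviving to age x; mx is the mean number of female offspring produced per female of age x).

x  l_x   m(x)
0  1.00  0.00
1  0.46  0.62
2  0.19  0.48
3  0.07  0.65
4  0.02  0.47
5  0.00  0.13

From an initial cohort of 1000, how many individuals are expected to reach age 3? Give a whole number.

70

Expected survivors = N0 · l_3 = 1000 × 0.07 = 70 → 70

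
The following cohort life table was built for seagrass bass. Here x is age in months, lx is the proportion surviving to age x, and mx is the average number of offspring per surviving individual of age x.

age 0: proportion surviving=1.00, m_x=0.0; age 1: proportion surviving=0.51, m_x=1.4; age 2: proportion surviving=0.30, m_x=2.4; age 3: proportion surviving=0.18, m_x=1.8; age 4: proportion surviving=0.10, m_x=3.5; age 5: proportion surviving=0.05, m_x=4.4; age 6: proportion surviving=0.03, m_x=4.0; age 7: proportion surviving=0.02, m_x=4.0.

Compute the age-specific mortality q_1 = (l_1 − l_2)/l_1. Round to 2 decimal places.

q_1 = (l_1 − l_2) / l_1 = (0.51 − 0.3) / 0.51
     = 0.21 / 0.51 = 0.411765… → 0.41

0.41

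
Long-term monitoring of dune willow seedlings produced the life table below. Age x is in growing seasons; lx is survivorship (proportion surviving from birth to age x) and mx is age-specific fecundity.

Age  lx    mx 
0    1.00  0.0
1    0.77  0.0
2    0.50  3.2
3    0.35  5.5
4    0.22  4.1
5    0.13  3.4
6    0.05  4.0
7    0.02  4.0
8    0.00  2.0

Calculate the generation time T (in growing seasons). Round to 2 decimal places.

3.21

lx·mx: 0, 0, 1.6, 1.925, 0.902, 0.442, 0.2, 0.08, 0 → R0 = 5.149
x·lx·mx: 0, 0, 3.2, 5.775, 3.608, 2.21, 1.2, 0.56, 0 → Σ = 16.553
T = 16.553 / 5.149 = 3.214799… → 3.21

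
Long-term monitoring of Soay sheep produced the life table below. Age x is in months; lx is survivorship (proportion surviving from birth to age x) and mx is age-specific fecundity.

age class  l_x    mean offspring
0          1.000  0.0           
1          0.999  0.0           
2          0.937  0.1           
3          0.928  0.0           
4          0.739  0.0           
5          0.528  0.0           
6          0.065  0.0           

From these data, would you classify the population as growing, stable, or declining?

R0 = Σ lx·mx = 0 + 0 + 0.0937 + 0 + 0 + 0 + 0 = 0.0937
R0 < 1, so the population is declining.

declining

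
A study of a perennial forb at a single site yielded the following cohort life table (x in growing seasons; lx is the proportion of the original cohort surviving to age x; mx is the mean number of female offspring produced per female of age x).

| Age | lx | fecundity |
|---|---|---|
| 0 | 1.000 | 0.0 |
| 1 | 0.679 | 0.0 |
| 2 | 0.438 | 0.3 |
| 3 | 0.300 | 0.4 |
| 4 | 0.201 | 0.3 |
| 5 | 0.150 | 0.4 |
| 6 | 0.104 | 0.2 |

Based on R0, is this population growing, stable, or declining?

declining

R0 = Σ lx·mx = 0 + 0 + 0.1314 + 0.12 + 0.0603 + 0.06 + 0.0208 = 0.3925
R0 < 1, so the population is declining.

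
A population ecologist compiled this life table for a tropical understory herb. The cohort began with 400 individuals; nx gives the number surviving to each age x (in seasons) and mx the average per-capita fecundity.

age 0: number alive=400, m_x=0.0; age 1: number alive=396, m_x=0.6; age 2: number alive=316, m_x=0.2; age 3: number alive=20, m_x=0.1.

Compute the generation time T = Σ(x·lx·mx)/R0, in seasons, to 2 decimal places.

1.22

lx = nx/n0 = nx/400: 1, 0.99, 0.79, 0.05
lx·mx: 0, 0.594, 0.158, 0.005 → R0 = 0.757
x·lx·mx: 0, 0.594, 0.316, 0.015 → Σ = 0.925
T = 0.925 / 0.757 = 1.221929… → 1.22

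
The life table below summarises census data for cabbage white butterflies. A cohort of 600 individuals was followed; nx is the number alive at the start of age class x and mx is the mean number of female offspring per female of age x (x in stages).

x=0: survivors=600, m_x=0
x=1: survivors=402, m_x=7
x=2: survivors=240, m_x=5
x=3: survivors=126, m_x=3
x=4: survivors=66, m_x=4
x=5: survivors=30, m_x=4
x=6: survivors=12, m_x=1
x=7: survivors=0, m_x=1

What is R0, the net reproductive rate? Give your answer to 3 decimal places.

7.980

lx = nx/n0 = nx/600: 1, 0.67, 0.4, 0.21, 0.11, 0.05, 0.02, 0
lx·mx by age: 0, 4.69, 2, 0.63, 0.44, 0.2, 0.02, 0
R0 = Σ lx·mx = 7.98 → 7.980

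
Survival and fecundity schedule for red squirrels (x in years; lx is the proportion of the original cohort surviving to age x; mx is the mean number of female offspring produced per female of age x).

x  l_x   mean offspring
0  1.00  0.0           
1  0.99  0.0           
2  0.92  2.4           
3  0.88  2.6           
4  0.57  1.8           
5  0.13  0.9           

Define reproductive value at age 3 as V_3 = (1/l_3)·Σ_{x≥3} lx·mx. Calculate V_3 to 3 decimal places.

3.899

lx·mx for x ≥ 3: 2.288, 1.026, 0.117 → sum = 3.431
V_3 = 3.431 / l_3 = 3.431 / 0.88 = 3.898864… → 3.899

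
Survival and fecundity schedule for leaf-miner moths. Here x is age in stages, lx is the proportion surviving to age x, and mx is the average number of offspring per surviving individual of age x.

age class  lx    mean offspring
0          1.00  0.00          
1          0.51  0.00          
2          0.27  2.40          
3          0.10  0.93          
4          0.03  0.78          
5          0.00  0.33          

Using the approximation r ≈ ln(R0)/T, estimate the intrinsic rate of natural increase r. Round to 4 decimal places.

-0.1231

R0 = Σ lx·mx = 0 + 0 + 0.648 + 0.093 + 0.0234 + 0 = 0.7644
Σ x·lx·mx = 1.6686; T = 1.6686/0.7644 = 2.18289…
r ≈ ln(R0)/T = ln(0.7644)/2.18289… = -0.123077… → -0.1231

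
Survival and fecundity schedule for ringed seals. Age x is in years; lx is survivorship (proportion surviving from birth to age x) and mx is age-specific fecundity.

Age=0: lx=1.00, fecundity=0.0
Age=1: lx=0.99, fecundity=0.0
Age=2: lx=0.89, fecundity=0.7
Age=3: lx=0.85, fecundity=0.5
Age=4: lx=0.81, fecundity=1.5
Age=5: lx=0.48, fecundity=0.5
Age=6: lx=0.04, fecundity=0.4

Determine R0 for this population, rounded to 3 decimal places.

2.519

lx·mx by age: 0, 0, 0.623, 0.425, 1.215, 0.24, 0.016
R0 = Σ lx·mx = 2.519 → 2.519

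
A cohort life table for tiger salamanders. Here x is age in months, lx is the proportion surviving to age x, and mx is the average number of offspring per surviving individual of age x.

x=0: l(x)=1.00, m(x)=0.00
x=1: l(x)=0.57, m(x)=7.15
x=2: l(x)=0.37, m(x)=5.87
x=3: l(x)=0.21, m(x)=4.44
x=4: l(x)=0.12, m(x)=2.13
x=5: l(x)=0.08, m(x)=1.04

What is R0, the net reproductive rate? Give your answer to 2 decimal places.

lx·mx by age: 0, 4.0755, 2.1719, 0.9324, 0.2556, 0.0832
R0 = Σ lx·mx = 7.5186 → 7.52

7.52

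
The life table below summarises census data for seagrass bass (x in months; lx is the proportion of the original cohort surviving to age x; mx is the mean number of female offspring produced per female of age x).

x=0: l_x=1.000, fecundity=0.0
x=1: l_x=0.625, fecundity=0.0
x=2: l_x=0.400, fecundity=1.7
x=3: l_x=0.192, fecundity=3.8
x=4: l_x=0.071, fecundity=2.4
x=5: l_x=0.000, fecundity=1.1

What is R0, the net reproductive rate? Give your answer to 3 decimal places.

lx·mx by age: 0, 0, 0.68, 0.7296, 0.1704, 0
R0 = Σ lx·mx = 1.58 → 1.580

1.580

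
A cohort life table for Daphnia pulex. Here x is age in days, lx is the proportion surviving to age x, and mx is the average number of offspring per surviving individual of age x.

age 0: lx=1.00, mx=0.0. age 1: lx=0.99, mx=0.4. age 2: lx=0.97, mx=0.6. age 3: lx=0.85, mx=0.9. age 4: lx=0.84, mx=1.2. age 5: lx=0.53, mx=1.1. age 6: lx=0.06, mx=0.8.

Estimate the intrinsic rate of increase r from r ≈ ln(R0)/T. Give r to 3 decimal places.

R0 = Σ lx·mx = 0 + 0.396 + 0.582 + 0.765 + 1.008 + 0.583 + 0.048 = 3.382
Σ x·lx·mx = 11.09; T = 11.09/3.382 = 3.27912…
r ≈ ln(R0)/T = ln(3.382)/3.27912… = 0.37158… → 0.372

0.372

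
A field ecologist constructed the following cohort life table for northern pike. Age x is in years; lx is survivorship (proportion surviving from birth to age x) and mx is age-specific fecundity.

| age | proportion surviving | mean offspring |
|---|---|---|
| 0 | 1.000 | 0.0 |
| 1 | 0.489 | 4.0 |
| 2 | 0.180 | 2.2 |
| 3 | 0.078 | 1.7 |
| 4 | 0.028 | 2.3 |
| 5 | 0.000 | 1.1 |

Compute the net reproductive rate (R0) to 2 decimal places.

2.55

lx·mx by age: 0, 1.956, 0.396, 0.1326, 0.0644, 0
R0 = Σ lx·mx = 2.549 → 2.55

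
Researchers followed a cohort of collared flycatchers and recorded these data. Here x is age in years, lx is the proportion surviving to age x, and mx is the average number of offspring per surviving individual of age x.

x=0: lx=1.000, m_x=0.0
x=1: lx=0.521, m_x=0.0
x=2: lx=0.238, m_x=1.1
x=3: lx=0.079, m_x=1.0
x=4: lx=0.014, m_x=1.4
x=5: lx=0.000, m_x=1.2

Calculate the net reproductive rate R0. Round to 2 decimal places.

lx·mx by age: 0, 0, 0.2618, 0.079, 0.0196, 0
R0 = Σ lx·mx = 0.3604 → 0.36

0.36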